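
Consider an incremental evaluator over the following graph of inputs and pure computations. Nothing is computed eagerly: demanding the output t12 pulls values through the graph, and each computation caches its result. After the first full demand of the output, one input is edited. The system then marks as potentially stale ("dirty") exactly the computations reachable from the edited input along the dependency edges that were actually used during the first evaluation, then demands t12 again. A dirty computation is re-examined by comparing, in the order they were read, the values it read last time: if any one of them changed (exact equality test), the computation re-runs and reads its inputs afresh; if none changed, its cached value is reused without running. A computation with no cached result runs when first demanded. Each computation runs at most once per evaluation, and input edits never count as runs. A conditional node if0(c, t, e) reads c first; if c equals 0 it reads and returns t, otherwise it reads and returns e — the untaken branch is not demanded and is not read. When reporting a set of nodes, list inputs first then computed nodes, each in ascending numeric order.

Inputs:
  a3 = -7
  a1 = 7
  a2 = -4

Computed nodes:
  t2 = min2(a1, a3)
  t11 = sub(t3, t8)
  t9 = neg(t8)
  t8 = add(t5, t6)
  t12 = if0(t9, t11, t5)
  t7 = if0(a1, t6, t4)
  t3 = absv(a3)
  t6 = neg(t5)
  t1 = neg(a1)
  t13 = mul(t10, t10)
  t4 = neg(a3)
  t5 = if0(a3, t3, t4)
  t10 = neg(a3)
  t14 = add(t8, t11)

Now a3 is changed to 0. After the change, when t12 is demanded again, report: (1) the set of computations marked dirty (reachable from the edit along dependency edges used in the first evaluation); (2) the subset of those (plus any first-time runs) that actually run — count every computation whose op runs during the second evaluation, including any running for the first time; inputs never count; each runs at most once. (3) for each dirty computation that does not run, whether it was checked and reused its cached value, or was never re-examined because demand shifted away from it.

Initial pass — values computed on the first demand:
  t3 = absv(-7) = 7
  t4 = neg(-7) = 7
  t5 = if0(a3=-7 -> else branch t4) = 7
  t6 = neg(7) = -7
  t8 = add(7, -7) = 0
  t9 = neg(0) = 0
  t11 = sub(7, 0) = 7
  t12 = if0(t9=0 -> then branch t11) = 7

Second demand — change propagation:
  t3: re-runs because a3 -7->0; new result 0.
  t4: dirty yet unreached — the second evaluation never asks for it.
  t5: re-runs because a3 -7->0; new result 0.
  t6: re-runs because t5 7->0; new result 0.
  t8: re-runs because t5 7->0; t6 -7->0; new result 0 (unchanged).
  t9: re-examined; everything it read last time is the same (t8 unchanged) — cache 0 kept, no run.
  t11: re-runs because t3 7->0; new result 0.
  t12: re-runs because t11 7->0; new result 0.

The important point: the flipped condition redirects demand; t4 is left stale, never re-checked.

Dirty set: t3, t4, t5, t6, t8, t9, t11, t12.
Run set: t3, t5, t6, t8, t11, t12 (6 run).
Re-examined without running (cache reused): t9.
Left stale — demand moved off them: t4.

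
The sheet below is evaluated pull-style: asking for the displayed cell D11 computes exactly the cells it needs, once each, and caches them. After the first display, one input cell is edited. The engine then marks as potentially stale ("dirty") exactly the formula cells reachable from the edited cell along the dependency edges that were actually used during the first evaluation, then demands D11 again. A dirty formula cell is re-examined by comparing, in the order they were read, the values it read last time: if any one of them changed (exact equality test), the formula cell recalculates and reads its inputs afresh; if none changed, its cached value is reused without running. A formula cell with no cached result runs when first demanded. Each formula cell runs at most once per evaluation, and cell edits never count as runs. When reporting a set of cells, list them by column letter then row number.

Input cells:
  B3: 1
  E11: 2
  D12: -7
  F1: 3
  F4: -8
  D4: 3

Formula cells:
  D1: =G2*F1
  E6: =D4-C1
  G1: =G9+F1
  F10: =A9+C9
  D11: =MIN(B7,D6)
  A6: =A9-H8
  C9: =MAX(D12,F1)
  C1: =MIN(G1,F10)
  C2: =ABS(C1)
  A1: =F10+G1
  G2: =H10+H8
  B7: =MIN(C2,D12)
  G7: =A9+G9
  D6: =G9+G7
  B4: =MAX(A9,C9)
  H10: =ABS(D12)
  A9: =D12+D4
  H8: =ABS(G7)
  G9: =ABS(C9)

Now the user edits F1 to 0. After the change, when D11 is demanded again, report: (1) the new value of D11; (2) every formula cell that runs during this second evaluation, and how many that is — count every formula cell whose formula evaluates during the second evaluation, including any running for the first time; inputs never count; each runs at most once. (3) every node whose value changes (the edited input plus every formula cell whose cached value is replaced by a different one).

Demanding D11 again yields -7.
10 formula cells run: B7, C1, C2, C9, D6, D11, F10, G1, G7, G9.
The nodes whose values change: C1, C2, C9, D6, F1, F10, G1, G7, G9.

First demand of the output computes:
  A9 = -7 + 3 = -4
  C9 = MAX(-7, 3) = 3
  F10 = -4 + 3 = -1
  G9 = ABS(3) = 3
  G1 = 3 + 3 = 6
  C1 = MIN(6, -1) = -1
  C2 = ABS(-1) = 1
  B7 = MIN(1, -7) = -7
  G7 = -4 + 3 = -1
  D6 = 3 + -1 = 2
  D11 = MIN(-7, 2) = -7

After the edit, cleaning proceeds:
  C9: a read changed (F1 3->0) — executes, giving 0.
  F10: a read changed (C9 3->0) — executes, giving -4.
  G9: a read changed (C9 3->0) — executes, giving 0.
  G1: a read changed (G9 3->0; F1 3->0) — executes, giving 0.
  C1: a read changed (G1 6->0; F10 -1->-4) — executes, giving -4.
  C2: a read changed (C1 -1->-4) — executes, giving 4.
  B7: a read changed (C2 1->4) — executes, giving -7 — identical to its old value.
  G7: a read changed (G9 3->0) — executes, giving -4.
  D6: a read changed (G9 3->0; G7 -1->-4) — executes, giving -4.
  D11: a read changed (D6 2->-4) — executes, giving -7 — identical to its old value.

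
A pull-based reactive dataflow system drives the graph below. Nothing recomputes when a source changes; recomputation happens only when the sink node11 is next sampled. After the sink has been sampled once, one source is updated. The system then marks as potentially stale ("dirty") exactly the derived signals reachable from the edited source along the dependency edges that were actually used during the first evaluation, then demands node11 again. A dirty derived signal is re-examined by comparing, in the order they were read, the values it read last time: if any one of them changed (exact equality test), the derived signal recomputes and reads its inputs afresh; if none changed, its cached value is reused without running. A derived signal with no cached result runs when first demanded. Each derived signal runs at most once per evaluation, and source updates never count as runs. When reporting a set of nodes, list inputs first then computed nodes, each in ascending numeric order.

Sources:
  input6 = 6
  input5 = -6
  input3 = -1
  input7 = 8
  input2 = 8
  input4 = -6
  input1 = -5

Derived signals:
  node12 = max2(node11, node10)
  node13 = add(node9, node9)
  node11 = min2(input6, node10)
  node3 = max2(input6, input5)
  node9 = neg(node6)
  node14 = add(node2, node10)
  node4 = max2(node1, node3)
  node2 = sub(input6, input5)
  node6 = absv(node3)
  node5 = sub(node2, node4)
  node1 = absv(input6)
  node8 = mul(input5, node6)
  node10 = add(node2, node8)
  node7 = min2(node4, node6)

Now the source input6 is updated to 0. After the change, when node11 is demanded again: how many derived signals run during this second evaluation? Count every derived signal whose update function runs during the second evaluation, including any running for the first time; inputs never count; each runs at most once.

First evaluation (everything demanded from the output):
  node2 = sub(6, -6) = 12
  node3 = max2(6, -6) = 6
  node6 = absv(6) = 6
  node8 = mul(-6, 6) = -36
  node10 = add(12, -36) = -24
  node11 = min2(6, -24) = -24

Propagation after the edit:
  node2: runs — input6 6->0; result 6.
  node3: runs — input6 6->0; result 0.
  node6: runs — node3 6->0; result 0.
  node8: runs — node6 6->0; result 0.
  node10: runs — node2 12->6; node8 -36->0; result 6.
  node11: runs — input6 6->0; node10 -24->6; result 0.

Derived signals that run: node2, node3, node6, node8, node10, node11 — 6 in total.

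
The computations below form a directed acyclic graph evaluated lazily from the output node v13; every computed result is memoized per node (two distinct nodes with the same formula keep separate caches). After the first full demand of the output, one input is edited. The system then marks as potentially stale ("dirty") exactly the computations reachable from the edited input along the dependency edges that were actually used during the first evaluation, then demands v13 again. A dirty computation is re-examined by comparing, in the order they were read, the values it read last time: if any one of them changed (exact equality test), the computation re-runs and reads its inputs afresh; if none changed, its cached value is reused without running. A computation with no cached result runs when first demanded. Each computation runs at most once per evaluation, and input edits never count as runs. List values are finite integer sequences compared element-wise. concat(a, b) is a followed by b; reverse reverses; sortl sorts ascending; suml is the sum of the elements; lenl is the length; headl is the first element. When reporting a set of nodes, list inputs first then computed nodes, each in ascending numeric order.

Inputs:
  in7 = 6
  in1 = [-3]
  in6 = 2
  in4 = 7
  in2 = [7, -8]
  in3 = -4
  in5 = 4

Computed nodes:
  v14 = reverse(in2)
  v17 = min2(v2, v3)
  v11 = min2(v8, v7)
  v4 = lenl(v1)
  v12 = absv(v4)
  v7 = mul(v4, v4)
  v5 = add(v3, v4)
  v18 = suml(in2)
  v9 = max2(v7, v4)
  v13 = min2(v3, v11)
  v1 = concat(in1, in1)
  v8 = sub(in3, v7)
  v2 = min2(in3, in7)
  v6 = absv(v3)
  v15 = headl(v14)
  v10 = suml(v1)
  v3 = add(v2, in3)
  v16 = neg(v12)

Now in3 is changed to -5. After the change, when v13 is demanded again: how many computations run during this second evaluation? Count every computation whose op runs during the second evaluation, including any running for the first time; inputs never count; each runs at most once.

First demand of the output computes:
  v1 = concat([-3], [-3]) = [-3, -3]
  v2 = min2(-4, 6) = -4
  v3 = add(-4, -4) = -8
  v4 = lenl([-3, -3]) = 2
  v7 = mul(2, 2) = 4
  v8 = sub(-4, 4) = -8
  v11 = min2(-8, 4) = -8
  v13 = min2(-8, -8) = -8

After the edit, cleaning proceeds:
  v2: a read changed (in3 -4->-5) — executes, giving -5.
  v3: a read changed (v2 -4->-5; in3 -4->-5) — executes, giving -10.
  v8: a read changed (in3 -4->-5) — executes, giving -9.
  v11: a read changed (v8 -8->-9) — executes, giving -9.
  v13: a read changed (v3 -8->-10; v11 -8->-9) — executes, giving -10.

5 computations run: v2, v3, v8, v11, v13.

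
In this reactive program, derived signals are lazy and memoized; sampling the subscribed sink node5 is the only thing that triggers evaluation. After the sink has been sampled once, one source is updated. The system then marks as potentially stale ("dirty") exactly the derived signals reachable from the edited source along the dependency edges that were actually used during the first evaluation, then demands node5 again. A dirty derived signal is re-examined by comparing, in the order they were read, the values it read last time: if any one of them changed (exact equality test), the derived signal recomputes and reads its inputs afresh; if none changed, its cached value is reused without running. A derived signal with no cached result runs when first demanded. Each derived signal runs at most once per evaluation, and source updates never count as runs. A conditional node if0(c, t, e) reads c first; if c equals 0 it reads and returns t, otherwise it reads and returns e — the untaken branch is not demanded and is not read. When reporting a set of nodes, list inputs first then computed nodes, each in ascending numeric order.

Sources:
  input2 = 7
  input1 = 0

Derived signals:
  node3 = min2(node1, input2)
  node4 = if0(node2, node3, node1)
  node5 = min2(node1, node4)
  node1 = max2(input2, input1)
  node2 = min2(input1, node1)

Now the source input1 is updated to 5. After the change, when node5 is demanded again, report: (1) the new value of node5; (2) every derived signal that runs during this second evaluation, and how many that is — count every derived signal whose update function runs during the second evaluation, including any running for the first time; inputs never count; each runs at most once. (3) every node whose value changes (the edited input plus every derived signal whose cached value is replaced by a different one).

Demanding node5 again yields 7.
3 derived signals run: node1, node2, node4.
The nodes whose values change: input1, node2.
Note the branch switch — demand abandons node3, which is never re-examined.

First demand of the output computes:
  node1 = max2(7, 0) = 7
  node2 = min2(0, 7) = 0
  node3 = min2(7, 7) = 7
  node4 = if0(node2=0 -> then branch node3) = 7
  node5 = min2(7, 7) = 7

After the edit, cleaning proceeds:
  node1: a read changed (input1 0->5) — executes, giving 7 — identical to its old value.
  node2: a read changed (input1 0->5) — executes, giving 5.
  node3: stays stale; no demand reaches it after the flip.
  node4: a read changed (node2 0->5) — executes, giving 7 — identical to its old value.
  node5: dirty, but its reads are unchanged (node1 unchanged, node4 unchanged); cached 7 stands.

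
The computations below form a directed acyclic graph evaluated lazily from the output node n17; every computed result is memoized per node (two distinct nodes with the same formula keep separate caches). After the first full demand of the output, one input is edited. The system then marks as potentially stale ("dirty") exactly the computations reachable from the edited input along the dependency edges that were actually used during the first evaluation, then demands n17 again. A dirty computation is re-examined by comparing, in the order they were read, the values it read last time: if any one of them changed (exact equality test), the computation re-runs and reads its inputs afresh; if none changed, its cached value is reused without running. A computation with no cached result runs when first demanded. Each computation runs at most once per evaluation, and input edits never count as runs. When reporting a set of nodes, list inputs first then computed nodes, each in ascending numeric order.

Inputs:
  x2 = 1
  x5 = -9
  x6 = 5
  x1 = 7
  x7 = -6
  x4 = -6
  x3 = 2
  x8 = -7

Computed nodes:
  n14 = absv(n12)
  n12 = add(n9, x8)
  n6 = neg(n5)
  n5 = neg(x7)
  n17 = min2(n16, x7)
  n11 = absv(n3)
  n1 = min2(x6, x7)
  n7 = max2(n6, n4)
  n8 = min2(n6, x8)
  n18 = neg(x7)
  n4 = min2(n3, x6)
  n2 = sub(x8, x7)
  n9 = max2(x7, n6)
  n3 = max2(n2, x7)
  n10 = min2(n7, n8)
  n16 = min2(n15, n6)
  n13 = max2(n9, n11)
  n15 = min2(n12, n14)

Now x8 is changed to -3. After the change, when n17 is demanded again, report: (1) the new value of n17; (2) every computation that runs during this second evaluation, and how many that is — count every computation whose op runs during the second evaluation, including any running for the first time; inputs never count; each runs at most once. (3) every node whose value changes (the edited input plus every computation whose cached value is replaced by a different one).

Demanding n17 again yields -9.
5 computations run: n12, n14, n15, n16, n17.
The nodes whose values change: x8, n12, n14, n15, n16, n17.

First demand of the output computes:
  n5 = neg(-6) = 6
  n6 = neg(6) = -6
  n9 = max2(-6, -6) = -6
  n12 = add(-6, -7) = -13
  n14 = absv(-13) = 13
  n15 = min2(-13, 13) = -13
  n16 = min2(-13, -6) = -13
  n17 = min2(-13, -6) = -13

After the edit, cleaning proceeds:
  n12: a read changed (x8 -7->-3) — executes, giving -9.
  n14: a read changed (n12 -13->-9) — executes, giving 9.
  n15: a read changed (n12 -13->-9; n14 13->9) — executes, giving -9.
  n16: a read changed (n15 -13->-9) — executes, giving -9.
  n17: a read changed (n16 -13->-9) — executes, giving -9.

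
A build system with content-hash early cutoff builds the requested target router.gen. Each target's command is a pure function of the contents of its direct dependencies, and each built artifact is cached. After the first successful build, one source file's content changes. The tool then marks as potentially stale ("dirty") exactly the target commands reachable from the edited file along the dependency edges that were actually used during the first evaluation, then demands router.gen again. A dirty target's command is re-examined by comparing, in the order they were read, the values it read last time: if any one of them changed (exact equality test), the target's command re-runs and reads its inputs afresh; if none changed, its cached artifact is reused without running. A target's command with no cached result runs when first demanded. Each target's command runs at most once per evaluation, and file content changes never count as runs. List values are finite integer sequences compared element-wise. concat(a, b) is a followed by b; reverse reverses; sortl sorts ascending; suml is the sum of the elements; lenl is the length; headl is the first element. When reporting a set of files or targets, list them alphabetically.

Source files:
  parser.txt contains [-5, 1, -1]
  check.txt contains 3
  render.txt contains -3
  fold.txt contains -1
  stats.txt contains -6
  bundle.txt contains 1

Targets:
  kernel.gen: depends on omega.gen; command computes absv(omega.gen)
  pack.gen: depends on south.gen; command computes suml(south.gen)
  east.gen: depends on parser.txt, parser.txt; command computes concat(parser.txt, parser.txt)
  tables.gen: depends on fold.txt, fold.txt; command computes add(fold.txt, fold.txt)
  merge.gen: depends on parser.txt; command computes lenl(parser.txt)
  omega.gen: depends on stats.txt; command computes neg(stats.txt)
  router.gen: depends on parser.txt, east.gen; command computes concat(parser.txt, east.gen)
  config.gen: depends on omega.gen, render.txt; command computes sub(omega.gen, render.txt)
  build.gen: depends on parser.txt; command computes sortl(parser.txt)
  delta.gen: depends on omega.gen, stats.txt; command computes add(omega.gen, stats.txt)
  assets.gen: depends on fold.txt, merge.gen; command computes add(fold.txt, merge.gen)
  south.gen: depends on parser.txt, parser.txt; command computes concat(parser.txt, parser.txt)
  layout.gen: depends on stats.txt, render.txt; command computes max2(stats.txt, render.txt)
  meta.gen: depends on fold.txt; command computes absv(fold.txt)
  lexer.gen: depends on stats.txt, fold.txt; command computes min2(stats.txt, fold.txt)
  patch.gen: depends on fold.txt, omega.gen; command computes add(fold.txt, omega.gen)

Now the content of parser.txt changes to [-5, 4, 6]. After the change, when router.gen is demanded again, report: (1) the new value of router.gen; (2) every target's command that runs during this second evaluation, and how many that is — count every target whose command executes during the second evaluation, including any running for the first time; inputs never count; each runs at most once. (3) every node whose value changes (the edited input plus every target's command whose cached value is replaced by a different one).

New value of router.gen: [-5, 4, 6, -5, 4, 6, -5, 4, 6].
Target commands that run: east.gen, router.gen — 2 in total.
Values that change: east.gen, parser.txt, router.gen.

First evaluation (everything demanded from the output):
  east.gen = concat([-5, 1, -1], [-5, 1, -1]) = [-5, 1, -1, -5, 1, -1]
  router.gen = concat([-5, 1, -1], [-5, 1, -1, -5, 1, -1]) = [-5, 1, -1, -5, 1, -1, -5, 1, -1]

Propagation after the edit:
  east.gen: runs — parser.txt [-5, 1, -1]->[-5, 4, 6]; parser.txt [-5, 1, -1]->[-5, 4, 6]; result [-5, 4, 6, -5, 4, 6].
  router.gen: runs — parser.txt [-5, 1, -1]->[-5, 4, 6]; east.gen [-5, 1, -1, -5, 1, -1]->[-5, 4, 6, -5, 4, 6]; result [-5, 4, 6, -5, 4, 6, -5, 4, 6].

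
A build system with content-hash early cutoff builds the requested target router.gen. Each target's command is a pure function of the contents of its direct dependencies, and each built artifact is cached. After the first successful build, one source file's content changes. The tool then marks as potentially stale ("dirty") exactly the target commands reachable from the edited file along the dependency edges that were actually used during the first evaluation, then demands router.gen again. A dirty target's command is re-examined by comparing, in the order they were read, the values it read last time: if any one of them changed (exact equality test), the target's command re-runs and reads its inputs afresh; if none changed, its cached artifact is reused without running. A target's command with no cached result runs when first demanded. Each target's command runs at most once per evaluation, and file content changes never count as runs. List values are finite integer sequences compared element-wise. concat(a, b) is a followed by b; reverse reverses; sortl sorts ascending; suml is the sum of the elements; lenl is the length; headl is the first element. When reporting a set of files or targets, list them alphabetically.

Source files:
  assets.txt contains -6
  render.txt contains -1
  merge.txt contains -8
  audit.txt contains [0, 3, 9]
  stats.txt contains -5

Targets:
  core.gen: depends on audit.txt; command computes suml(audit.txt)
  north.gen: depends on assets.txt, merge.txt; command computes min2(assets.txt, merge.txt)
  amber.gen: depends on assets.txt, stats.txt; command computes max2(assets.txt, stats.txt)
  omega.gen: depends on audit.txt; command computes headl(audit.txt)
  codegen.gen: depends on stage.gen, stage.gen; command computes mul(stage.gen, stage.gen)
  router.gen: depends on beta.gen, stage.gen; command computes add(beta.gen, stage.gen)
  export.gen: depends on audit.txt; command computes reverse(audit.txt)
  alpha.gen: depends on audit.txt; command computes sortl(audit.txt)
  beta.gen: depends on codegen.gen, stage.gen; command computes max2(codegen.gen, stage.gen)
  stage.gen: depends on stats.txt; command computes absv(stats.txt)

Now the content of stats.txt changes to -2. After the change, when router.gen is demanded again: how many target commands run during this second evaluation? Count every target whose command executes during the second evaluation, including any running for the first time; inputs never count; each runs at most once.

Target commands that run: beta.gen, codegen.gen, router.gen, stage.gen — 4 in total.

First evaluation (everything demanded from the output):
  stage.gen = absv(-5) = 5
  codegen.gen = mul(5, 5) = 25
  beta.gen = max2(25, 5) = 25
  router.gen = add(25, 5) = 30

Propagation after the edit:
  stage.gen: runs — stats.txt -5->-2; result 2.
  codegen.gen: runs — stage.gen 5->2; stage.gen 5->2; result 4.
  beta.gen: runs — codegen.gen 25->4; stage.gen 5->2; result 4.
  router.gen: runs — beta.gen 25->4; stage.gen 5->2; result 6.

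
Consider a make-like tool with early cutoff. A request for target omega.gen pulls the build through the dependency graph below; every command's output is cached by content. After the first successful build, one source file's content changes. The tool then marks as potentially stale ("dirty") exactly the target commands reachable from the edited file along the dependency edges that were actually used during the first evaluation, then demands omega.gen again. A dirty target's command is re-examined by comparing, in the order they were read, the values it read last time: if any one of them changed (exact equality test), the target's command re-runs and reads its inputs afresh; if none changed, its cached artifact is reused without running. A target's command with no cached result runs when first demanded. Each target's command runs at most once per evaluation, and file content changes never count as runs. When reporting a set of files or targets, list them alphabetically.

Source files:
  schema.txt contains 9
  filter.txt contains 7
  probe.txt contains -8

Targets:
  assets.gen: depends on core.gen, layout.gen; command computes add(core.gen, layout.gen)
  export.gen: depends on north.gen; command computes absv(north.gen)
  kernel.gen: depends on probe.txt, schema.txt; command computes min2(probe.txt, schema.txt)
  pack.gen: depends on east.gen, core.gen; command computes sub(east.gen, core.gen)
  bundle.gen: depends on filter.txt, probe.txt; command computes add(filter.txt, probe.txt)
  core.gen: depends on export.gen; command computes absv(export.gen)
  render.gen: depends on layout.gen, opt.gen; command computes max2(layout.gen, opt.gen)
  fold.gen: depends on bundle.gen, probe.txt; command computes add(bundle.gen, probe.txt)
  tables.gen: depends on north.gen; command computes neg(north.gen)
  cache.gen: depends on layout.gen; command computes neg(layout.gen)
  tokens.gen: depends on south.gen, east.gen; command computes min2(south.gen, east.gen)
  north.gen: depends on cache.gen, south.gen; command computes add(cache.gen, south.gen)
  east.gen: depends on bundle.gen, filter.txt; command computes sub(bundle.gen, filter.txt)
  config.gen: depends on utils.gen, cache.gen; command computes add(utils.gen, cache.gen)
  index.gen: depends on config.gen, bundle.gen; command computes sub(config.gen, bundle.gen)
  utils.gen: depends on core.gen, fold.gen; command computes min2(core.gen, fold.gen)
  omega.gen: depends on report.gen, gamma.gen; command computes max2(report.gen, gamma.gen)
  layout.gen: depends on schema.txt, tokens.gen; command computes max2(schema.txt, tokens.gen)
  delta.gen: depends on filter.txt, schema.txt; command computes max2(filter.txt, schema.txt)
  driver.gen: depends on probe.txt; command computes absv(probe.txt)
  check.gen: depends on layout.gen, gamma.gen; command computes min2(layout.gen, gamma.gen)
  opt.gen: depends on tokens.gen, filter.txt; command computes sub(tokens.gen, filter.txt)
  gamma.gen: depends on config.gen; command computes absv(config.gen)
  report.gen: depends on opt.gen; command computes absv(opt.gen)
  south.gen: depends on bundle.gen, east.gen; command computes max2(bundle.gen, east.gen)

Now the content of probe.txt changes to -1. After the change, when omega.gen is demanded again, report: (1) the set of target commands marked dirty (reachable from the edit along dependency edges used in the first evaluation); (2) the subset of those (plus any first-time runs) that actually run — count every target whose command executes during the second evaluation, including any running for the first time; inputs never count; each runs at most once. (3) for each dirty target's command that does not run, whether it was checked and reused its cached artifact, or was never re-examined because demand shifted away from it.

First demand of the output computes:
  bundle.gen = add(7, -8) = -1
  east.gen = sub(-1, 7) = -8
  fold.gen = add(-1, -8) = -9
  south.gen = max2(-1, -8) = -1
  tokens.gen = min2(-1, -8) = -8
  layout.gen = max2(9, -8) = 9
  cache.gen = neg(9) = -9
  north.gen = add(-9, -1) = -10
  export.gen = absv(-10) = 10
  core.gen = absv(10) = 10
  opt.gen = sub(-8, 7) = -15
  report.gen = absv(-15) = 15
  utils.gen = min2(10, -9) = -9
  config.gen = add(-9, -9) = -18
  gamma.gen = absv(-18) = 18
  omega.gen = max2(15, 18) = 18

After the edit, cleaning proceeds:
  bundle.gen: a read changed (probe.txt -8->-1) — executes, giving 6.
  east.gen: a read changed (bundle.gen -1->6) — executes, giving -1.
  fold.gen: a read changed (bundle.gen -1->6; probe.txt -8->-1) — executes, giving 5.
  south.gen: a read changed (bundle.gen -1->6; east.gen -8->-1) — executes, giving 6.
  tokens.gen: a read changed (south.gen -1->6; east.gen -8->-1) — executes, giving -1.
  layout.gen: a read changed (tokens.gen -8->-1) — executes, giving 9 — identical to its old value.
  cache.gen: dirty, but its reads are unchanged (layout.gen unchanged); cached -9 stands.
  north.gen: a read changed (south.gen -1->6) — executes, giving -3.
  export.gen: a read changed (north.gen -10->-3) — executes, giving 3.
  core.gen: a read changed (export.gen 10->3) — executes, giving 3.
  opt.gen: a read changed (tokens.gen -8->-1) — executes, giving -8.
  report.gen: a read changed (opt.gen -15->-8) — executes, giving 8.
  utils.gen: a read changed (core.gen 10->3; fold.gen -9->5) — executes, giving 3.
  config.gen: a read changed (utils.gen -9->3) — executes, giving -6.
  gamma.gen: a read changed (config.gen -18->-6) — executes, giving 6.
  omega.gen: a read changed (report.gen 15->8; gamma.gen 18->6) — executes, giving 8.

Note where the cutoff bites: cache.gen is checked, finds nothing changed, and keeps its cache.

The edit dirties: bundle.gen, cache.gen, config.gen, core.gen, east.gen, export.gen, fold.gen, gamma.gen, layout.gen, north.gen, omega.gen, opt.gen, report.gen, south.gen, tokens.gen, utils.gen.
15 target commands run: bundle.gen, config.gen, core.gen, east.gen, export.gen, fold.gen, gamma.gen, layout.gen, north.gen, omega.gen, opt.gen, report.gen, south.gen, tokens.gen, utils.gen.
Cache hits after checking: cache.gen.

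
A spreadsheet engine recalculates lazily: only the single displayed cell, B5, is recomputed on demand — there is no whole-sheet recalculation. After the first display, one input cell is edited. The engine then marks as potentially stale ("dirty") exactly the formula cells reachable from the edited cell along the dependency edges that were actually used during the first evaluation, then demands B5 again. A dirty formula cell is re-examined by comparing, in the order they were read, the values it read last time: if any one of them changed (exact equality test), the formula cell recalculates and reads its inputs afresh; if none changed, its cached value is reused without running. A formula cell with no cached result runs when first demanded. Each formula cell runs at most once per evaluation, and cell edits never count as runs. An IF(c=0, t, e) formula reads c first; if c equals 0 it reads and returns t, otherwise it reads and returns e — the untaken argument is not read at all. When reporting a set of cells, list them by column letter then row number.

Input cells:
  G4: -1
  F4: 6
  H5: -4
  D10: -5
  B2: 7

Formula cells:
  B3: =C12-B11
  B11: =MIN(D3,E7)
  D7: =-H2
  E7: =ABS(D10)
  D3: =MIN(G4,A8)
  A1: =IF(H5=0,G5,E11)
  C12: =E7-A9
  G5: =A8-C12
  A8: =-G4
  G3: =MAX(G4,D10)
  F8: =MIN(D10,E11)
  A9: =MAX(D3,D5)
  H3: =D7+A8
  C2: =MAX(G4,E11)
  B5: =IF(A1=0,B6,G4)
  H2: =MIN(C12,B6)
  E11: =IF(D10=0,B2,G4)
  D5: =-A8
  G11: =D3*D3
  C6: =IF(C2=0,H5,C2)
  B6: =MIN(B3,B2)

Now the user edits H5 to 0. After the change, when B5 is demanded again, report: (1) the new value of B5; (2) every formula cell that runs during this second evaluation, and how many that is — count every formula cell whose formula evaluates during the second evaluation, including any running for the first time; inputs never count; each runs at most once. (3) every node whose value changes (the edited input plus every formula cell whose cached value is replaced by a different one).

First evaluation (everything demanded from the output):
  E11 = IF(D10=0: D10=-5 -> else branch G4) = -1
  A1 = IF(H5=0: H5=-4 -> else branch E11) = -1
  B5 = IF(A1=0: A1=-1 -> else branch G4) = -1

Propagation after the edit:
  A8: demanded for the first time — runs, produces 1.
  D3: demanded for the first time — runs, produces -1.
  D5: demanded for the first time — runs, produces -1.
  A9: demanded for the first time — runs, produces -1.
  E7: demanded for the first time — runs, produces 5.
  C12: demanded for the first time — runs, produces 6.
  G5: demanded for the first time — runs, produces -5.
  A1: runs — H5 -4->0; result -5.
  B5: runs — A1 -1->-5; result -1 (same value as before).

Key observation: a condition flipped, so demand reaches new nodes — A8, A9, C12, D3, D5, E7, G5 run for the first time.

New value of B5: -1.
Formula cells that run: A1, A8, A9, B5, C12, D3, D5, E7, G5 — 9 in total.
Values that change: A1, H5.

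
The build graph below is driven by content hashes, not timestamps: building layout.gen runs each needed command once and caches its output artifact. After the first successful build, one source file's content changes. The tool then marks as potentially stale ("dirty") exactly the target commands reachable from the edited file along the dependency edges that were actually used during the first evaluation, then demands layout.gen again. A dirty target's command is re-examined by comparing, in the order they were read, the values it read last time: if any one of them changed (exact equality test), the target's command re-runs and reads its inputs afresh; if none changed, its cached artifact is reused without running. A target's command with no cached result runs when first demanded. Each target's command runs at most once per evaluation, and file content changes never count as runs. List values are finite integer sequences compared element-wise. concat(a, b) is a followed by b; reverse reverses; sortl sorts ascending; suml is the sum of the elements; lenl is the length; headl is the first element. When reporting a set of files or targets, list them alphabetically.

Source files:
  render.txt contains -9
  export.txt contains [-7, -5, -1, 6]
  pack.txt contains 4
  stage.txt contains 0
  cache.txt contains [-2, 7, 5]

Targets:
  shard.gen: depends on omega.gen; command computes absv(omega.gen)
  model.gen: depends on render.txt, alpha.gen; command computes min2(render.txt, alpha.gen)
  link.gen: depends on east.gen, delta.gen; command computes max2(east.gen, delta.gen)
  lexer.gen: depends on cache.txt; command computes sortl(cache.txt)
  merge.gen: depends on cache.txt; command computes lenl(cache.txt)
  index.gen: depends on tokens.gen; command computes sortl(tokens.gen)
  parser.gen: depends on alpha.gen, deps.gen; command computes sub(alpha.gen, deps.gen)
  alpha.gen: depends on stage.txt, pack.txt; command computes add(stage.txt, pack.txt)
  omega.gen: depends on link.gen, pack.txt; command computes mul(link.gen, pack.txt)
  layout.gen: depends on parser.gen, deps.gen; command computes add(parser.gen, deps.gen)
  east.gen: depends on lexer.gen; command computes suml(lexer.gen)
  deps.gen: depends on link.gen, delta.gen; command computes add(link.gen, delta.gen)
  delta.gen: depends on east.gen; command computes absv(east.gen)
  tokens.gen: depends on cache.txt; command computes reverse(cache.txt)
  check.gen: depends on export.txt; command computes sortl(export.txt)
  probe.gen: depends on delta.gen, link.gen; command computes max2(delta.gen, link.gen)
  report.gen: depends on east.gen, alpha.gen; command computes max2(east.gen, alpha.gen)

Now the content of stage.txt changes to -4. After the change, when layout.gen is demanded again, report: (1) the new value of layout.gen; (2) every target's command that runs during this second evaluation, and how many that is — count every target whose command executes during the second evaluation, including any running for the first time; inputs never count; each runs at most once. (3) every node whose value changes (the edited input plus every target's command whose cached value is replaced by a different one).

Initial pass — values computed on the first demand:
  alpha.gen = add(0, 4) = 4
  lexer.gen = sortl([-2, 7, 5]) = [-2, 5, 7]
  east.gen = suml([-2, 5, 7]) = 10
  delta.gen = absv(10) = 10
  link.gen = max2(10, 10) = 10
  deps.gen = add(10, 10) = 20
  parser.gen = sub(4, 20) = -16
  layout.gen = add(-16, 20) = 4

Second demand — change propagation:
  alpha.gen: re-runs because stage.txt 0->-4; new result 0.
  parser.gen: re-runs because alpha.gen 4->0; new result -20.
  layout.gen: re-runs because parser.gen -16->-20; new result 0.

layout.gen now evaluates to 0.
Run set: alpha.gen, layout.gen, parser.gen (3 run).
Changed values: alpha.gen, layout.gen, parser.gen, stage.txt.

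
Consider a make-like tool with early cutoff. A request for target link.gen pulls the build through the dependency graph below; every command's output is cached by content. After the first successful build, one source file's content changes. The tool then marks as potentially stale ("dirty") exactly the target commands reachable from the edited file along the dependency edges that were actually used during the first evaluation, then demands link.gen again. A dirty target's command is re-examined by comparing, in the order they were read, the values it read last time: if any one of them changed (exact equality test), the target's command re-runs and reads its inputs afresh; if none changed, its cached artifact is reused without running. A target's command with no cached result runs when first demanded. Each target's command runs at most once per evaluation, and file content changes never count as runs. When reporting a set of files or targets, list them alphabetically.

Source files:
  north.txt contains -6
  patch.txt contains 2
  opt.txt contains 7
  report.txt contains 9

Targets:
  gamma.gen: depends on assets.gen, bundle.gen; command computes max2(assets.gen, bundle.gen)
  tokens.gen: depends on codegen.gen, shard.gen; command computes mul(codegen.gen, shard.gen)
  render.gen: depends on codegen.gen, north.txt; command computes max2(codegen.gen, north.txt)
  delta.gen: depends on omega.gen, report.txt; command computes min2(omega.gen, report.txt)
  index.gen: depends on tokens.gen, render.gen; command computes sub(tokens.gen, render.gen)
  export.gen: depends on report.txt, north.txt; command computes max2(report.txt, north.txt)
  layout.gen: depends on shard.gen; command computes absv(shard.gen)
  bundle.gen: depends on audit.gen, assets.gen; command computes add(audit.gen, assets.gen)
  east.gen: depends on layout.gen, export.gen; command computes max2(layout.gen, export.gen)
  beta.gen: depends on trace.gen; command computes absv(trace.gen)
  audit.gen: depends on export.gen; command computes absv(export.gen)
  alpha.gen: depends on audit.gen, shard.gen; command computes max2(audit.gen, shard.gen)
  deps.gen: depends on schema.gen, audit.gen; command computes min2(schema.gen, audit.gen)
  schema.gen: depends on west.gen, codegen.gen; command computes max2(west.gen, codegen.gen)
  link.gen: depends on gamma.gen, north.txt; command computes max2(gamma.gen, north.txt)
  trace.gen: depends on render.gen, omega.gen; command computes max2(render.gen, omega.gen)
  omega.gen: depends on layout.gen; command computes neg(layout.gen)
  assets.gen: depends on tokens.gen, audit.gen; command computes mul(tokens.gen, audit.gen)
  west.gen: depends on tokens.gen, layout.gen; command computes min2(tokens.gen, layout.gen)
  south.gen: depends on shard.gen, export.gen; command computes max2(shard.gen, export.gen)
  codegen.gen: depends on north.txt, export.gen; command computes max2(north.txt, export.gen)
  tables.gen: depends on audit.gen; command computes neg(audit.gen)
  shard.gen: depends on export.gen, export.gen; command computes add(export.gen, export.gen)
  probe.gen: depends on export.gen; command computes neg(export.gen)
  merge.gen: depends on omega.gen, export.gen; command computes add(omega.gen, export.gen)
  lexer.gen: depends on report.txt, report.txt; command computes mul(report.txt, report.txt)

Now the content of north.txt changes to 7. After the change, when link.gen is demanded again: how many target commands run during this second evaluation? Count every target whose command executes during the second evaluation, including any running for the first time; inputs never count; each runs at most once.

First demand of the output computes:
  export.gen = max2(9, -6) = 9
  audit.gen = absv(9) = 9
  codegen.gen = max2(-6, 9) = 9
  shard.gen = add(9, 9) = 18
  tokens.gen = mul(9, 18) = 162
  assets.gen = mul(162, 9) = 1458
  bundle.gen = add(9, 1458) = 1467
  gamma.gen = max2(1458, 1467) = 1467
  link.gen = max2(1467, -6) = 1467

After the edit, cleaning proceeds:
  export.gen: a read changed (north.txt -6->7) — executes, giving 9 — identical to its old value.
  audit.gen: dirty, but its reads are unchanged (export.gen unchanged); cached 9 stands.
  codegen.gen: a read changed (north.txt -6->7) — executes, giving 9 — identical to its old value.
  shard.gen: dirty, but its reads are unchanged (export.gen unchanged, export.gen unchanged); cached 18 stands.
  tokens.gen: dirty, but its reads are unchanged (codegen.gen unchanged, shard.gen unchanged); cached 162 stands.
  assets.gen: dirty, but its reads are unchanged (tokens.gen unchanged, audit.gen unchanged); cached 1458 stands.
  bundle.gen: dirty, but its reads are unchanged (audit.gen unchanged, assets.gen unchanged); cached 1467 stands.
  gamma.gen: dirty, but its reads are unchanged (assets.gen unchanged, bundle.gen unchanged); cached 1467 stands.
  link.gen: a read changed (north.txt -6->7) — executes, giving 1467 — identical to its old value.

Note where the cutoff bites: audit.gen is checked, finds nothing changed, and keeps its cache.

3 target commands run: codegen.gen, export.gen, link.gen.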